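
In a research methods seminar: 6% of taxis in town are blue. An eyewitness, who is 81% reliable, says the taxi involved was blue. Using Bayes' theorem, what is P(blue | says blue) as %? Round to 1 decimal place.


P(blue | says blue) = P(says blue | blue)*P(blue) / [P(says blue | blue)*P(blue) + P(says blue | not blue)*P(not blue)]
Numerator = 0.81 * 0.06 = 0.0486
False identification = 0.19 * 0.94 = 0.1786
P = 0.0486 / (0.0486 + 0.1786)
= 0.0486 / 0.2272
As percentage = 21.4


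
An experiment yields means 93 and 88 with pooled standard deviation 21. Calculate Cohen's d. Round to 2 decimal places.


Cohen's d = (M1 - M2) / S_pooled
= (93 - 88) / 21
= 5 / 21
= 0.24


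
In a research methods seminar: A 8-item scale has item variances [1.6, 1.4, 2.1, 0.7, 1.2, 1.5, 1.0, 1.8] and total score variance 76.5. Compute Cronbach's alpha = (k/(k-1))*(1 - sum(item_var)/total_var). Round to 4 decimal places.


alpha = (k/(k-1)) * (1 - sum(s_i^2)/s_total^2)
sum(item variances) = 11.3
k/(k-1) = 8/7 = 1.142857
1 - 11.3/76.5 = 1 - 0.147712 = 0.852288
alpha = 1.142857 * 0.852288
= 0.9740


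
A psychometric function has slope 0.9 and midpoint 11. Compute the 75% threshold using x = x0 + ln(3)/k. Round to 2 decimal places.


At P = 0.75: 0.75 = 1/(1 + e^(-k*(x-x0)))
Solving: e^(-k*(x-x0)) = 1/3
x = x0 + ln(3)/k
ln(3) = 1.0986
x = 11 + 1.0986/0.9
= 11 + 1.2207
= 12.22


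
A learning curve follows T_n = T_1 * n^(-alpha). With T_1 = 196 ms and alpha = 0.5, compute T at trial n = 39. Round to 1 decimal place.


T_n = 196 * 39^(-0.5)
39^(-0.5) = 0.160128
T_n = 196 * 0.160128
= 31.4 ms


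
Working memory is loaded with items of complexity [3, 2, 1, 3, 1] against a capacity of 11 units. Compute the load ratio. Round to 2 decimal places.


Total complexity = 3 + 2 + 1 + 3 + 1 = 10
Load = total / capacity = 10 / 11
= 0.91


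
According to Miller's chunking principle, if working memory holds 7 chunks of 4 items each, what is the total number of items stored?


Total items = chunks * items_per_chunk
= 7 * 4
= 28


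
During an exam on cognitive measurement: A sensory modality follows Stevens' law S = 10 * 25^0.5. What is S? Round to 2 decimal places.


S = 10 * 25^0.5
25^0.5 = 5.0
S = 10 * 5.0
= 50.00


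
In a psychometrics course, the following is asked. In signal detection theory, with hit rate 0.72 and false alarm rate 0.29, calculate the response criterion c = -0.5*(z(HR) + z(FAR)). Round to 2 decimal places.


c = -0.5 * (z(HR) + z(FAR))
z(0.72) = 0.5828
z(0.29) = -0.5534
c = -0.5 * (0.5828 + -0.5534)
= -0.5 * 0.0294
= -0.01


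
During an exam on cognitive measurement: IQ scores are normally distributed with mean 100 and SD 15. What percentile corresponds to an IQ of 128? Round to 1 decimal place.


z = (IQ - mean) / SD
z = (128 - 100) / 15 = 1.8667
Percentile = Phi(1.8667) * 100
Phi(1.8667) = 0.969028
= 96.9


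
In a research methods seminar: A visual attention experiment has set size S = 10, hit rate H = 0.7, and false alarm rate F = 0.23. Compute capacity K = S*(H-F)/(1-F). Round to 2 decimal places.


K = S * (H - F) / (1 - F)
H - F = 0.47
1 - F = 0.77
K = 10 * 0.47 / 0.77
= 6.10


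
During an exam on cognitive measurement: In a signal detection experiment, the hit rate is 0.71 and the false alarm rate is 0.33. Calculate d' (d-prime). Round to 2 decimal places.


d' = z(HR) - z(FAR)
z(0.71) = 0.5534
z(0.33) = -0.4399
d' = 0.5534 - -0.4399
= 0.99


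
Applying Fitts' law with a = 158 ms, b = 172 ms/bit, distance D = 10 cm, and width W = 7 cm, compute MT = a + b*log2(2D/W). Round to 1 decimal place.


MT = 158 + 172 * log2(2*10/7)
2D/W = 2.857143
log2(2.857143) = 1.5146
MT = 158 + 172 * 1.5146
= 418.5 ms


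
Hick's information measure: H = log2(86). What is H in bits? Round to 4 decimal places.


H = log2(n)
H = log2(86)
= 6.4263


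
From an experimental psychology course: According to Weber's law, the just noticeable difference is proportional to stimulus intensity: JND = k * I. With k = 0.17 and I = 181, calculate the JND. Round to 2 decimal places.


JND = k * I
JND = 0.17 * 181
= 30.77


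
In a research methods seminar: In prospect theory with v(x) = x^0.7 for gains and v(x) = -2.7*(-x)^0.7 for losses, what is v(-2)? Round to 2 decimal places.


Since x = -2 < 0, use v(x) = -lambda*(-x)^alpha
(-x) = 2
2^0.7 = 1.6245
v(-2) = -2.7 * 1.6245
= -4.39


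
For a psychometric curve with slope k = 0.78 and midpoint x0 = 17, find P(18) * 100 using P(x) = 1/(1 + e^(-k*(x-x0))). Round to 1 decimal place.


P(x) = 1/(1 + e^(-0.78*(18 - 17)))
Exponent = -0.78 * 1 = -0.78
e^(-0.78) = 0.458406
P = 1/(1 + 0.458406) = 0.68568
Percentage = 68.6


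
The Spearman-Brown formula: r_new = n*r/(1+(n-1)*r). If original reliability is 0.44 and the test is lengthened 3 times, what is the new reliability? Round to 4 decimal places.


r_new = n*r / (1 + (n-1)*r)
Numerator = 3 * 0.44 = 1.32
Denominator = 1 + 2 * 0.44 = 1.88
r_new = 1.32 / 1.88
= 0.7021


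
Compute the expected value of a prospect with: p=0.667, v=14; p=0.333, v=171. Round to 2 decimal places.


EU = sum(p_i * v_i)
0.667 * 14 = 9.338
0.333 * 171 = 56.943
EU = 9.338 + 56.943
= 66.28


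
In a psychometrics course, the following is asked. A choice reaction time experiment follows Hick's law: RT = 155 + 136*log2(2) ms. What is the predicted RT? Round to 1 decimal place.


RT = 155 + 136 * log2(2)
log2(2) = 1.0
RT = 155 + 136 * 1.0
= 155 + 136.0
= 291.0 ms


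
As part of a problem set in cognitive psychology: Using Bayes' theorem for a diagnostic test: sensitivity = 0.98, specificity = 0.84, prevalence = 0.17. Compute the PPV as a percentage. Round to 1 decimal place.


PPV = (sens * prev) / (sens * prev + (1-spec) * (1-prev))
Numerator = 0.98 * 0.17 = 0.1666
P(positive and no disease) = (1 - spec) * (1 - prev) = (1 - 0.84) * (1 - 0.17) = 0.1328
Denominator = 0.1666 + 0.1328 = 0.2994
PPV = 0.1666 / 0.2994 = 0.556446
As percentage = 55.6


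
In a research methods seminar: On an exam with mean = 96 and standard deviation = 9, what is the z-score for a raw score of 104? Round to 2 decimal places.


z = (X - mu) / sigma
= (104 - 96) / 9
= 8 / 9
= 0.89


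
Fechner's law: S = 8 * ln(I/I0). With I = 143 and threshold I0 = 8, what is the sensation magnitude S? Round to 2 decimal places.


S = 8 * ln(143/8)
I/I0 = 17.875
ln(17.875) = 2.8834
S = 8 * 2.8834
= 23.07


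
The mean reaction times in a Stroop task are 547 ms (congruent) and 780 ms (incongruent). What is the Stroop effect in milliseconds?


Stroop effect = RT(incongruent) - RT(congruent)
= 780 - 547
= 233 ms


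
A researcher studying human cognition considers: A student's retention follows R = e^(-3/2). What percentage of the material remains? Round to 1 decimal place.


R = e^(-t/S)
-t/S = -3/2 = -1.5
R = e^(-1.5) = 0.22313
Percentage = 0.22313 * 100
= 22.3


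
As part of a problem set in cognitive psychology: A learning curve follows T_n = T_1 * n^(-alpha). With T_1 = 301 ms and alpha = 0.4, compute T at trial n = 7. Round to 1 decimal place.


T_n = 301 * 7^(-0.4)
7^(-0.4) = 0.459157
T_n = 301 * 0.459157
= 138.2 ms


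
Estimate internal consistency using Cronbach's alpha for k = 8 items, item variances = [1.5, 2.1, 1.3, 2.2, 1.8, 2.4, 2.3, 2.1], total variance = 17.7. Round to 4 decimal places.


alpha = (k/(k-1)) * (1 - sum(s_i^2)/s_total^2)
sum(item variances) = 15.7
k/(k-1) = 8/7 = 1.142857
1 - 15.7/17.7 = 1 - 0.887006 = 0.112994
alpha = 1.142857 * 0.112994
= 0.1291


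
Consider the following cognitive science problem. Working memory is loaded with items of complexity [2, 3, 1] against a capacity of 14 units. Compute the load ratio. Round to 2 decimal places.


Total complexity = 2 + 3 + 1 = 6
Load = total / capacity = 6 / 14
= 0.43


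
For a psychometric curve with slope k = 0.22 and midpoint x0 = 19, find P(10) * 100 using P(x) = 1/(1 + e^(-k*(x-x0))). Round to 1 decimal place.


P(x) = 1/(1 + e^(-0.22*(10 - 19)))
Exponent = -0.22 * -9 = 1.98
e^(1.98) = 7.242743
P = 1/(1 + 7.242743) = 0.121319
Percentage = 12.1


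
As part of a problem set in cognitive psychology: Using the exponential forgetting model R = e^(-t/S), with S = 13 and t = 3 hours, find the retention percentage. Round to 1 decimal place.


R = e^(-t/S)
-t/S = -3/13 = -0.230769
R = e^(-0.230769) = 0.793923
Percentage = 0.793923 * 100
= 79.4


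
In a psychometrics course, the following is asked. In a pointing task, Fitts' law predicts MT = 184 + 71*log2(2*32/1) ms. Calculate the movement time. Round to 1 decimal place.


MT = 184 + 71 * log2(2*32/1)
2D/W = 64.0
log2(64.0) = 6.0
MT = 184 + 71 * 6.0
= 610.0 ms


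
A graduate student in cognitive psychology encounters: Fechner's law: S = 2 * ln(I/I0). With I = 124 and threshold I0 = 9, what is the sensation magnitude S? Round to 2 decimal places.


S = 2 * ln(124/9)
I/I0 = 13.777778
ln(13.777778) = 2.6231
S = 2 * 2.6231
= 5.25


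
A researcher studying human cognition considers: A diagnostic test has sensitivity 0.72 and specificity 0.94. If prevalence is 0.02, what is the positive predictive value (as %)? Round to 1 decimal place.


PPV = (sens * prev) / (sens * prev + (1-spec) * (1-prev))
Numerator = 0.72 * 0.02 = 0.0144
P(positive and no disease) = (1 - spec) * (1 - prev) = (1 - 0.94) * (1 - 0.02) = 0.0588
Denominator = 0.0144 + 0.0588 = 0.0732
PPV = 0.0144 / 0.0732 = 0.196721
As percentage = 19.7


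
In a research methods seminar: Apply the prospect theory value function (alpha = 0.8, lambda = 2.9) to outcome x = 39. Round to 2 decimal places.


Since x = 39 >= 0, use v(x) = x^0.8
39^0.8 = 18.7435
v(39) = 18.74


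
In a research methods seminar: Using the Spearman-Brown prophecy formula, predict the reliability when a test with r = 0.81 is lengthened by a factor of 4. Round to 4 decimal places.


r_new = n*r / (1 + (n-1)*r)
Numerator = 4 * 0.81 = 3.24
Denominator = 1 + 3 * 0.81 = 3.43
r_new = 3.24 / 3.43
= 0.9446


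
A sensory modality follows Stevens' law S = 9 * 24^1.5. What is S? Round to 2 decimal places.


S = 9 * 24^1.5
24^1.5 = 117.5755
S = 9 * 117.5755
= 1058.18


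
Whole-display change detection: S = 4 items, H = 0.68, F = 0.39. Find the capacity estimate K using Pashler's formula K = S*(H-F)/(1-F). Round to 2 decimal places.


K = S * (H - F) / (1 - F)
H - F = 0.29
1 - F = 0.61
K = 4 * 0.29 / 0.61
= 1.90


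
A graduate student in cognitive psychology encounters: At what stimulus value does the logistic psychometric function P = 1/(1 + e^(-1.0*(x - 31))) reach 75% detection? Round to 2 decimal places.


At P = 0.75: 0.75 = 1/(1 + e^(-k*(x-x0)))
Solving: e^(-k*(x-x0)) = 1/3
x = x0 + ln(3)/k
ln(3) = 1.0986
x = 31 + 1.0986/1.0
= 31 + 1.0986
= 32.10


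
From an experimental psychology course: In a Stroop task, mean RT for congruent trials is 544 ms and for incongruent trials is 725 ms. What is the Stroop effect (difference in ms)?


Stroop effect = RT(incongruent) - RT(congruent)
= 725 - 544
= 181 ms


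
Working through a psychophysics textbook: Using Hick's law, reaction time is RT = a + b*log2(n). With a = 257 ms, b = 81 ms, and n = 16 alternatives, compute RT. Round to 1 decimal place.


RT = 257 + 81 * log2(16)
log2(16) = 4.0
RT = 257 + 81 * 4.0
= 257 + 324.0
= 581.0 ms


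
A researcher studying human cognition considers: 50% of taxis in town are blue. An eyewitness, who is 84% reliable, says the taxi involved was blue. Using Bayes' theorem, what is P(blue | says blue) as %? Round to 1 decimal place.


P(blue | says blue) = P(says blue | blue)*P(blue) / [P(says blue | blue)*P(blue) + P(says blue | not blue)*P(not blue)]
Numerator = 0.84 * 0.5 = 0.42
False identification = 0.16 * 0.5 = 0.08
P = 0.42 / (0.42 + 0.08)
= 0.42 / 0.5
As percentage = 84.0


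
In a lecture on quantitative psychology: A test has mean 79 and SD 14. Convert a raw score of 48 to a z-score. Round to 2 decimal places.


z = (X - mu) / sigma
= (48 - 79) / 14
= -31 / 14
= -2.21


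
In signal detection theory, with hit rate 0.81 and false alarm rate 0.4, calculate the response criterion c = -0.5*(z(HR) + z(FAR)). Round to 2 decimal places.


c = -0.5 * (z(HR) + z(FAR))
z(0.81) = 0.8779
z(0.4) = -0.2533
c = -0.5 * (0.8779 + -0.2533)
= -0.5 * 0.6246
= -0.31


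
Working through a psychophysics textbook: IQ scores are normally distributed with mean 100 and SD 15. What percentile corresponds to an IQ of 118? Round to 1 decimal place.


z = (IQ - mean) / SD
z = (118 - 100) / 15 = 1.2
Percentile = Phi(1.2) * 100
Phi(1.2) = 0.88493
= 88.5


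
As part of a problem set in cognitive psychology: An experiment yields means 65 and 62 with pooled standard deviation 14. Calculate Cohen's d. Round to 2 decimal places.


Cohen's d = (M1 - M2) / S_pooled
= (65 - 62) / 14
= 3 / 14
= 0.21


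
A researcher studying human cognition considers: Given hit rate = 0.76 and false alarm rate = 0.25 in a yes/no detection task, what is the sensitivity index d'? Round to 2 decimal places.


d' = z(HR) - z(FAR)
z(0.76) = 0.7063
z(0.25) = -0.6745
d' = 0.7063 - -0.6745
= 1.38


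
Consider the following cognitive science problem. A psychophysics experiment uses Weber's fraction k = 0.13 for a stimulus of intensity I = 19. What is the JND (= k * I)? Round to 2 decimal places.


JND = k * I
JND = 0.13 * 19
= 2.47


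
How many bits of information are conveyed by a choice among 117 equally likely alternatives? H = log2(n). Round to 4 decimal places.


H = log2(n)
H = log2(117)
= 6.8704


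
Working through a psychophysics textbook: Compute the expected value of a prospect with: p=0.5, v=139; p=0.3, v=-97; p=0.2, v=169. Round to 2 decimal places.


EU = sum(p_i * v_i)
0.5 * 139 = 69.5
0.3 * -97 = -29.1
0.2 * 169 = 33.8
EU = 69.5 + -29.1 + 33.8
= 74.20


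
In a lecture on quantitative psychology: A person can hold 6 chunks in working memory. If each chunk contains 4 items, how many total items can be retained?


Total items = chunks * items_per_chunk
= 6 * 4
= 24


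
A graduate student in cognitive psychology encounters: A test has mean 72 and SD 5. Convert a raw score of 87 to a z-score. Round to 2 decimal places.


z = (X - mu) / sigma
= (87 - 72) / 5
= 15 / 5
= 3.00


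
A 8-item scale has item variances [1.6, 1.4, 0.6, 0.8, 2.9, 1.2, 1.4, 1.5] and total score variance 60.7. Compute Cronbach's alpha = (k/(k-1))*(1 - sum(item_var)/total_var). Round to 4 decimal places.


alpha = (k/(k-1)) * (1 - sum(s_i^2)/s_total^2)
sum(item variances) = 11.4
k/(k-1) = 8/7 = 1.142857
1 - 11.4/60.7 = 1 - 0.187809 = 0.812191
alpha = 1.142857 * 0.812191
= 0.9282


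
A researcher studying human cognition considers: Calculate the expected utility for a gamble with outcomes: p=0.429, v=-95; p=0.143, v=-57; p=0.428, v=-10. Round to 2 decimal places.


EU = sum(p_i * v_i)
0.429 * -95 = -40.755
0.143 * -57 = -8.151
0.428 * -10 = -4.28
EU = -40.755 + -8.151 + -4.28
= -53.19


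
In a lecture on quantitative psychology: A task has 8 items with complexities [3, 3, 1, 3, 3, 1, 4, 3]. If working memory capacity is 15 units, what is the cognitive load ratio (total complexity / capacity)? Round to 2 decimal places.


Total complexity = 3 + 3 + 1 + 3 + 3 + 1 + 4 + 3 = 21
Load = total / capacity = 21 / 15
= 1.40


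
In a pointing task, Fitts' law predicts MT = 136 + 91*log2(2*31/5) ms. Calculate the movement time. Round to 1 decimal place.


MT = 136 + 91 * log2(2*31/5)
2D/W = 12.4
log2(12.4) = 3.6323
MT = 136 + 91 * 3.6323
= 466.5 ms


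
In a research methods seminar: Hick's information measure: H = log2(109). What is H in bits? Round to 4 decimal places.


H = log2(n)
H = log2(109)
= 6.7682


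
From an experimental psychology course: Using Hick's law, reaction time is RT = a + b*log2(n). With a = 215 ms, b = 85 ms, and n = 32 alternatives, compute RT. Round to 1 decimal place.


RT = 215 + 85 * log2(32)
log2(32) = 5.0
RT = 215 + 85 * 5.0
= 215 + 425.0
= 640.0 ms


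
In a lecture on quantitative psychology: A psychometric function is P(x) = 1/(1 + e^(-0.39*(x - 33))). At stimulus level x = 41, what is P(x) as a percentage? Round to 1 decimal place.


P(x) = 1/(1 + e^(-0.39*(41 - 33)))
Exponent = -0.39 * 8 = -3.12
e^(-3.12) = 0.044157
P = 1/(1 + 0.044157) = 0.95771
Percentage = 95.8


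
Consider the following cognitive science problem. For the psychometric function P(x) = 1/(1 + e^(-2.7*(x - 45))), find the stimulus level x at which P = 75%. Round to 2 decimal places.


At P = 0.75: 0.75 = 1/(1 + e^(-k*(x-x0)))
Solving: e^(-k*(x-x0)) = 1/3
x = x0 + ln(3)/k
ln(3) = 1.0986
x = 45 + 1.0986/2.7
= 45 + 0.4069
= 45.41


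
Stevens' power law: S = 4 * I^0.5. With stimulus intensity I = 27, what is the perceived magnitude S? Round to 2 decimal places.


S = 4 * 27^0.5
27^0.5 = 5.1962
S = 4 * 5.1962
= 20.78


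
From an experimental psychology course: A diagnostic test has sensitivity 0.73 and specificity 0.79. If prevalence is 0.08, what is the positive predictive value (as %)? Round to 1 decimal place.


PPV = (sens * prev) / (sens * prev + (1-spec) * (1-prev))
Numerator = 0.73 * 0.08 = 0.0584
P(positive and no disease) = (1 - spec) * (1 - prev) = (1 - 0.79) * (1 - 0.08) = 0.1932
Denominator = 0.0584 + 0.1932 = 0.2516
PPV = 0.0584 / 0.2516 = 0.232114
As percentage = 23.2


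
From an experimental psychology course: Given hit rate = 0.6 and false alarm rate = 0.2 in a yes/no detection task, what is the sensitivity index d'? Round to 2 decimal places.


d' = z(HR) - z(FAR)
z(0.6) = 0.2533
z(0.2) = -0.8416
d' = 0.2533 - -0.8416
= 1.09


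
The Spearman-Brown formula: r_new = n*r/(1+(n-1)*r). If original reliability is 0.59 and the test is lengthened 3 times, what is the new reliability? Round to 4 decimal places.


r_new = n*r / (1 + (n-1)*r)
Numerator = 3 * 0.59 = 1.77
Denominator = 1 + 2 * 0.59 = 2.18
r_new = 1.77 / 2.18
= 0.8119


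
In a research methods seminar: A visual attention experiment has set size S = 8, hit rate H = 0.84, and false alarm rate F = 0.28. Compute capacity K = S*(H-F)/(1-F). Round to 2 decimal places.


K = S * (H - F) / (1 - F)
H - F = 0.56
1 - F = 0.72
K = 8 * 0.56 / 0.72
= 6.22


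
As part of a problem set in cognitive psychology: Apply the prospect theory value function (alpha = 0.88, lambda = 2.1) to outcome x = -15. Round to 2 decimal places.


Since x = -15 < 0, use v(x) = -lambda*(-x)^alpha
(-x) = 15
15^0.88 = 10.8383
v(-15) = -2.1 * 10.8383
= -22.76


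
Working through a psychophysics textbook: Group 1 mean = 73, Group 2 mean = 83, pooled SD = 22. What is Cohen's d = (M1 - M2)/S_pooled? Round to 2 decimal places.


Cohen's d = (M1 - M2) / S_pooled
= (73 - 83) / 22
= -10 / 22
= -0.45


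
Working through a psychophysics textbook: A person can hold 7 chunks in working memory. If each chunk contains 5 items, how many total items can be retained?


Total items = chunks * items_per_chunk
= 7 * 5
= 35


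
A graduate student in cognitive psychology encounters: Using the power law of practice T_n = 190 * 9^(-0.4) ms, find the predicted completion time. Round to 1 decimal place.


T_n = 190 * 9^(-0.4)
9^(-0.4) = 0.415244
T_n = 190 * 0.415244
= 78.9 ms


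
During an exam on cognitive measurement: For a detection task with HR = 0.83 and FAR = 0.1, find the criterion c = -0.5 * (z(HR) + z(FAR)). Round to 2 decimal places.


c = -0.5 * (z(HR) + z(FAR))
z(0.83) = 0.9542
z(0.1) = -1.2816
c = -0.5 * (0.9542 + -1.2816)
= -0.5 * -0.3274
= 0.16


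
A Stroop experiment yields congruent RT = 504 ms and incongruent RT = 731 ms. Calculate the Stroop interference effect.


Stroop effect = RT(incongruent) - RT(congruent)
= 731 - 504
= 227 ms


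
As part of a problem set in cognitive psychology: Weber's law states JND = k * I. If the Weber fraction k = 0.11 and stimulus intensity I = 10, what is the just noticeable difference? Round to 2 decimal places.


JND = k * I
JND = 0.11 * 10
= 1.10


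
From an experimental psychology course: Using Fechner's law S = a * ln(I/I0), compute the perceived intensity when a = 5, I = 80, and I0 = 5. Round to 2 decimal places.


S = 5 * ln(80/5)
I/I0 = 16.0
ln(16.0) = 2.7726
S = 5 * 2.7726
= 13.86


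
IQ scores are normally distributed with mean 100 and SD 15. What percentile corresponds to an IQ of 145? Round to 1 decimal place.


z = (IQ - mean) / SD
z = (145 - 100) / 15 = 3.0
Percentile = Phi(3.0) * 100
Phi(3.0) = 0.99865
= 99.9


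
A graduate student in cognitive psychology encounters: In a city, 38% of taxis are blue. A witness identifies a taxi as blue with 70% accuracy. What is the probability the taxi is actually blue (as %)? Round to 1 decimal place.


P(blue | says blue) = P(says blue | blue)*P(blue) / [P(says blue | blue)*P(blue) + P(says blue | not blue)*P(not blue)]
Numerator = 0.7 * 0.38 = 0.266
False identification = 0.3 * 0.62 = 0.186
P = 0.266 / (0.266 + 0.186)
= 0.266 / 0.452
As percentage = 58.8


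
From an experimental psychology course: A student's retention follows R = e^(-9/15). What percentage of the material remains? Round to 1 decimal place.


R = e^(-t/S)
-t/S = -9/15 = -0.6
R = e^(-0.6) = 0.548812
Percentage = 0.548812 * 100
= 54.9


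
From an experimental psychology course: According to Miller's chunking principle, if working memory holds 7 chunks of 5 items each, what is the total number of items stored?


Total items = chunks * items_per_chunk
= 7 * 5
= 35


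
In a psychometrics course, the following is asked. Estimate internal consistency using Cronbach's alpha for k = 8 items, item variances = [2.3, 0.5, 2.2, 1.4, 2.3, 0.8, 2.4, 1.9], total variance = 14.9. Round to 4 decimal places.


alpha = (k/(k-1)) * (1 - sum(s_i^2)/s_total^2)
sum(item variances) = 13.8
k/(k-1) = 8/7 = 1.142857
1 - 13.8/14.9 = 1 - 0.926174 = 0.073826
alpha = 1.142857 * 0.073826
= 0.0844


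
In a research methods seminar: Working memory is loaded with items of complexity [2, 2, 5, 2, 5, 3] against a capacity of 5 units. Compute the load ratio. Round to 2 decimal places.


Total complexity = 2 + 2 + 5 + 2 + 5 + 3 = 19
Load = total / capacity = 19 / 5
= 3.80


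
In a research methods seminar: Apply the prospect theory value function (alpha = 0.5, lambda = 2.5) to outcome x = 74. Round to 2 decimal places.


Since x = 74 >= 0, use v(x) = x^0.5
74^0.5 = 8.6023
v(74) = 8.60


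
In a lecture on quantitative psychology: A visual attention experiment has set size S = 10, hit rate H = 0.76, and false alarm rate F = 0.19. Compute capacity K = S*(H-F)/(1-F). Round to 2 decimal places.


K = S * (H - F) / (1 - F)
H - F = 0.57
1 - F = 0.81
K = 10 * 0.57 / 0.81
= 7.04


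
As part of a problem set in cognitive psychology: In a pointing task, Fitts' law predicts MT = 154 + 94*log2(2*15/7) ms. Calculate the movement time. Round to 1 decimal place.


MT = 154 + 94 * log2(2*15/7)
2D/W = 4.285714
log2(4.285714) = 2.0995
MT = 154 + 94 * 2.0995
= 351.4 ms


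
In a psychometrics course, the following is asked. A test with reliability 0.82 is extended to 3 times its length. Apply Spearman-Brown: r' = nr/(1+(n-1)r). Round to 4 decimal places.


r_new = n*r / (1 + (n-1)*r)
Numerator = 3 * 0.82 = 2.46
Denominator = 1 + 2 * 0.82 = 2.64
r_new = 2.46 / 2.64
= 0.9318


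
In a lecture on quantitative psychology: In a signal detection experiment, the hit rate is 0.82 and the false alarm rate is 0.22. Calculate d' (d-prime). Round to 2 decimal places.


d' = z(HR) - z(FAR)
z(0.82) = 0.9154
z(0.22) = -0.7722
d' = 0.9154 - -0.7722
= 1.69


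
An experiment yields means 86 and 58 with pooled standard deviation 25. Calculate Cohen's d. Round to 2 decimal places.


Cohen's d = (M1 - M2) / S_pooled
= (86 - 58) / 25
= 28 / 25
= 1.12


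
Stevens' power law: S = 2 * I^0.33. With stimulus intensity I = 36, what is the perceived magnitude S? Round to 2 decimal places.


S = 2 * 36^0.33
36^0.33 = 3.2627
S = 2 * 3.2627
= 6.53


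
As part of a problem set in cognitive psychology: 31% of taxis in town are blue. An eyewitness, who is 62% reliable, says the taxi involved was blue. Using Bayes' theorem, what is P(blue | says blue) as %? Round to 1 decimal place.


P(blue | says blue) = P(says blue | blue)*P(blue) / [P(says blue | blue)*P(blue) + P(says blue | not blue)*P(not blue)]
Numerator = 0.62 * 0.31 = 0.1922
False identification = 0.38 * 0.69 = 0.2622
P = 0.1922 / (0.1922 + 0.2622)
= 0.1922 / 0.4544
As percentage = 42.3


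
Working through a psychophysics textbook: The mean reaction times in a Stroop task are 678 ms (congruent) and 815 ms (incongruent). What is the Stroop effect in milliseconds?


Stroop effect = RT(incongruent) - RT(congruent)
= 815 - 678
= 137 ms


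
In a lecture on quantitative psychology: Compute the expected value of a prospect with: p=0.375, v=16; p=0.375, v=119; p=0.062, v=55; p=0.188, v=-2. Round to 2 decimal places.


EU = sum(p_i * v_i)
0.375 * 16 = 6.0
0.375 * 119 = 44.625
0.062 * 55 = 3.41
0.188 * -2 = -0.376
EU = 6.0 + 44.625 + 3.41 + -0.376
= 53.66


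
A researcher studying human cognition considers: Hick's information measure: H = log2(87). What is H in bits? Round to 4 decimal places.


H = log2(n)
H = log2(87)
= 6.4429


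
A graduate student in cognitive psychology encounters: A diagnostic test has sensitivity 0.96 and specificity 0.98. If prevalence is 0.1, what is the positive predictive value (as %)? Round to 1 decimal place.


PPV = (sens * prev) / (sens * prev + (1-spec) * (1-prev))
Numerator = 0.96 * 0.1 = 0.096
P(positive and no disease) = (1 - spec) * (1 - prev) = (1 - 0.98) * (1 - 0.1) = 0.018
Denominator = 0.096 + 0.018 = 0.114
PPV = 0.096 / 0.114 = 0.842105
As percentage = 84.2


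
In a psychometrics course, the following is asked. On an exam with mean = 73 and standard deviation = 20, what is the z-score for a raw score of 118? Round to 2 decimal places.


z = (X - mu) / sigma
= (118 - 73) / 20
= 45 / 20
= 2.25


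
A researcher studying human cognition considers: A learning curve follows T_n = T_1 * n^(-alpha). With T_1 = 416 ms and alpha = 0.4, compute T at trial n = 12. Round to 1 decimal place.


T_n = 416 * 12^(-0.4)
12^(-0.4) = 0.370107
T_n = 416 * 0.370107
= 154.0 ms


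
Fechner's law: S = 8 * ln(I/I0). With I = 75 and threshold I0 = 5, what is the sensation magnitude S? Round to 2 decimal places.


S = 8 * ln(75/5)
I/I0 = 15.0
ln(15.0) = 2.7081
S = 8 * 2.7081
= 21.66


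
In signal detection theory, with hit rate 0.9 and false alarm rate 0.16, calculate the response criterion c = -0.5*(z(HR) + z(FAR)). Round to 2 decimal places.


c = -0.5 * (z(HR) + z(FAR))
z(0.9) = 1.2816
z(0.16) = -0.9945
c = -0.5 * (1.2816 + -0.9945)
= -0.5 * 0.2871
= -0.14


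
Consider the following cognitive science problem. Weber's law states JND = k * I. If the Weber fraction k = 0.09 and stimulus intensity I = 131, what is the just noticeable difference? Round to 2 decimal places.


JND = k * I
JND = 0.09 * 131
= 11.79


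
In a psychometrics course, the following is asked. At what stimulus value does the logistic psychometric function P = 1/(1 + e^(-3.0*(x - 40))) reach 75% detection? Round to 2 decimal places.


At P = 0.75: 0.75 = 1/(1 + e^(-k*(x-x0)))
Solving: e^(-k*(x-x0)) = 1/3
x = x0 + ln(3)/k
ln(3) = 1.0986
x = 40 + 1.0986/3.0
= 40 + 0.3662
= 40.37


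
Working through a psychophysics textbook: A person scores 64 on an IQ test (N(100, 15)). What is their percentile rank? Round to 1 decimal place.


z = (IQ - mean) / SD
z = (64 - 100) / 15 = -2.4
Percentile = Phi(-2.4) * 100
Phi(-2.4) = 0.008198
= 0.8


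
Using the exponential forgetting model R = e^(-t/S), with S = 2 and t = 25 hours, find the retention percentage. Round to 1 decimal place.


R = e^(-t/S)
-t/S = -25/2 = -12.5
R = e^(-12.5) = 4e-06
Percentage = 4e-06 * 100
= 0.0


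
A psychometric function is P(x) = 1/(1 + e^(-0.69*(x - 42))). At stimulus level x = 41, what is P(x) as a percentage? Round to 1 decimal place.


P(x) = 1/(1 + e^(-0.69*(41 - 42)))
Exponent = -0.69 * -1 = 0.69
e^(0.69) = 1.993716
P = 1/(1 + 1.993716) = 0.334033
Percentage = 33.4


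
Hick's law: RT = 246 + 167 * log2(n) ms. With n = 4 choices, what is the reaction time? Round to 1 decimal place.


RT = 246 + 167 * log2(4)
log2(4) = 2.0
RT = 246 + 167 * 2.0
= 246 + 334.0
= 580.0 ms


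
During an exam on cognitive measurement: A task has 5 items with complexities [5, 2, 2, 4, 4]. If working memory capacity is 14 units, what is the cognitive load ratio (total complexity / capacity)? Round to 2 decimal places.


Total complexity = 5 + 2 + 2 + 4 + 4 = 17
Load = total / capacity = 17 / 14
= 1.21


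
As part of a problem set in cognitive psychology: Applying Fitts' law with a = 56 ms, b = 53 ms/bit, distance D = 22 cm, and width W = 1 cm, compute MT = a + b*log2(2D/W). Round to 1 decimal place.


MT = 56 + 53 * log2(2*22/1)
2D/W = 44.0
log2(44.0) = 5.4594
MT = 56 + 53 * 5.4594
= 345.3 ms


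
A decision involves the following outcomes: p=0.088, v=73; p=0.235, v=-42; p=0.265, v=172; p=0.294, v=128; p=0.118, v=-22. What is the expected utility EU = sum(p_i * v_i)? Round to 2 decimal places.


EU = sum(p_i * v_i)
0.088 * 73 = 6.424
0.235 * -42 = -9.87
0.265 * 172 = 45.58
0.294 * 128 = 37.632
0.118 * -22 = -2.596
EU = 6.424 + -9.87 + 45.58 + 37.632 + -2.596
= 77.17


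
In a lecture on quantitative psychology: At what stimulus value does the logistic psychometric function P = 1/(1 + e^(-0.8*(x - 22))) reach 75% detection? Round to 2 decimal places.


At P = 0.75: 0.75 = 1/(1 + e^(-k*(x-x0)))
Solving: e^(-k*(x-x0)) = 1/3
x = x0 + ln(3)/k
ln(3) = 1.0986
x = 22 + 1.0986/0.8
= 22 + 1.3732
= 23.37


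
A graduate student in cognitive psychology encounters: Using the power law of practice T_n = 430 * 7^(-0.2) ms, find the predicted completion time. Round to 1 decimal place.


T_n = 430 * 7^(-0.2)
7^(-0.2) = 0.677611
T_n = 430 * 0.677611
= 291.4 ms


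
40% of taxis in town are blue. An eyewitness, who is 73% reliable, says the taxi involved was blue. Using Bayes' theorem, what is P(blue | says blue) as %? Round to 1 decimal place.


P(blue | says blue) = P(says blue | blue)*P(blue) / [P(says blue | blue)*P(blue) + P(says blue | not blue)*P(not blue)]
Numerator = 0.73 * 0.4 = 0.292
False identification = 0.27 * 0.6 = 0.162
P = 0.292 / (0.292 + 0.162)
= 0.292 / 0.454
As percentage = 64.3


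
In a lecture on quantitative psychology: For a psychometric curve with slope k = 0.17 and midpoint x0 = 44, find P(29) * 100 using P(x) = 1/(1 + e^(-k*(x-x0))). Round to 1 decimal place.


P(x) = 1/(1 + e^(-0.17*(29 - 44)))
Exponent = -0.17 * -15 = 2.55
e^(2.55) = 12.807104
P = 1/(1 + 12.807104) = 0.072426
Percentage = 7.2


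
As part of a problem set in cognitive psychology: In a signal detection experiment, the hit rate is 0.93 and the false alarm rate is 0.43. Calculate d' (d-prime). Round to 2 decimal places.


d' = z(HR) - z(FAR)
z(0.93) = 1.4758
z(0.43) = -0.1764
d' = 1.4758 - -0.1764
= 1.65


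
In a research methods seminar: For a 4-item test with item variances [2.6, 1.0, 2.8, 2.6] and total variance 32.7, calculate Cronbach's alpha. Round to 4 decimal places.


alpha = (k/(k-1)) * (1 - sum(s_i^2)/s_total^2)
sum(item variances) = 9.0
k/(k-1) = 4/3 = 1.333333
1 - 9.0/32.7 = 1 - 0.275229 = 0.724771
alpha = 1.333333 * 0.724771
= 0.9664


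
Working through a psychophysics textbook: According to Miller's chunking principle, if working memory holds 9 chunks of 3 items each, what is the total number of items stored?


Total items = chunks * items_per_chunk
= 9 * 3
= 27


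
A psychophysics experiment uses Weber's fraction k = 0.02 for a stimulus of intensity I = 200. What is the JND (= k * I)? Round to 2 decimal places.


JND = k * I
JND = 0.02 * 200
= 4.00


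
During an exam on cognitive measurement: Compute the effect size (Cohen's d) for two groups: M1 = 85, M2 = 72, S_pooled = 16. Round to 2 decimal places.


Cohen's d = (M1 - M2) / S_pooled
= (85 - 72) / 16
= 13 / 16
= 0.81


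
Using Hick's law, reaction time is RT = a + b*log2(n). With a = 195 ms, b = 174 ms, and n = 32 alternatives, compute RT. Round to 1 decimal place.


RT = 195 + 174 * log2(32)
log2(32) = 5.0
RT = 195 + 174 * 5.0
= 195 + 870.0
= 1065.0 ms


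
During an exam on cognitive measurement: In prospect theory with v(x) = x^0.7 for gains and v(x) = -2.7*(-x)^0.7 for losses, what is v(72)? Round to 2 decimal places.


Since x = 72 >= 0, use v(x) = x^0.7
72^0.7 = 19.9587
v(72) = 19.96


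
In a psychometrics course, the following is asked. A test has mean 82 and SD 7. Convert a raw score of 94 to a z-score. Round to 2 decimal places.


z = (X - mu) / sigma
= (94 - 82) / 7
= 12 / 7
= 1.71


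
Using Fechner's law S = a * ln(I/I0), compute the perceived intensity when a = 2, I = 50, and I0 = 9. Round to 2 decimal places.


S = 2 * ln(50/9)
I/I0 = 5.555556
ln(5.555556) = 1.7148
S = 2 * 1.7148
= 3.43


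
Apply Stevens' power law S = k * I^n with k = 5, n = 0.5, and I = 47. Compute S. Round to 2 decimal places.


S = 5 * 47^0.5
47^0.5 = 6.8557
S = 5 * 6.8557
= 34.28


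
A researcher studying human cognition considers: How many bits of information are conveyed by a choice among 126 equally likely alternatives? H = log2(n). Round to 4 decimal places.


H = log2(n)
H = log2(126)
= 6.9773


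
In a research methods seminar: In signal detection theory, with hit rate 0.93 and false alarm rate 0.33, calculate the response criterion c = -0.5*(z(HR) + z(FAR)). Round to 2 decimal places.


c = -0.5 * (z(HR) + z(FAR))
z(0.93) = 1.4758
z(0.33) = -0.4399
c = -0.5 * (1.4758 + -0.4399)
= -0.5 * 1.0359
= -0.52


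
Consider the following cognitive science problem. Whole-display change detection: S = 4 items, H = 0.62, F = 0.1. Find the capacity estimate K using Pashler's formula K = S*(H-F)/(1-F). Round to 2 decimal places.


K = S * (H - F) / (1 - F)
H - F = 0.52
1 - F = 0.9
K = 4 * 0.52 / 0.9
= 2.31


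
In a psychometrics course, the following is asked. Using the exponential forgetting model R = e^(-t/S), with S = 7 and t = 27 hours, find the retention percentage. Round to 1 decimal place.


R = e^(-t/S)
-t/S = -27/7 = -3.857143
R = e^(-3.857143) = 0.021128
Percentage = 0.021128 * 100
= 2.1


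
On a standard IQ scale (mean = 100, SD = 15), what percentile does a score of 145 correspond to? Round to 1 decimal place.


z = (IQ - mean) / SD
z = (145 - 100) / 15 = 3.0
Percentile = Phi(3.0) * 100
Phi(3.0) = 0.99865
= 99.9


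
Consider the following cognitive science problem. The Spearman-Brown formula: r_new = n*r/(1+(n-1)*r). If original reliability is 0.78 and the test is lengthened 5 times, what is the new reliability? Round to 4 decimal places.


r_new = n*r / (1 + (n-1)*r)
Numerator = 5 * 0.78 = 3.9
Denominator = 1 + 4 * 0.78 = 4.12
r_new = 3.9 / 4.12
= 0.9466


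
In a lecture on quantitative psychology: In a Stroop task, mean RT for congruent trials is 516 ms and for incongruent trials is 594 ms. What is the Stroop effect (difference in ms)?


Stroop effect = RT(incongruent) - RT(congruent)
= 594 - 516
= 78 ms


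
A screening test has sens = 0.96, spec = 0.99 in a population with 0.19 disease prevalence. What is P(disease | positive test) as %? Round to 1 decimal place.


PPV = (sens * prev) / (sens * prev + (1-spec) * (1-prev))
Numerator = 0.96 * 0.19 = 0.1824
P(positive and no disease) = (1 - spec) * (1 - prev) = (1 - 0.99) * (1 - 0.19) = 0.0081
Denominator = 0.1824 + 0.0081 = 0.1905
PPV = 0.1824 / 0.1905 = 0.95748
As percentage = 95.7


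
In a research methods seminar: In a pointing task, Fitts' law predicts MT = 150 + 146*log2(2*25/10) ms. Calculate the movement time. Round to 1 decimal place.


MT = 150 + 146 * log2(2*25/10)
2D/W = 5.0
log2(5.0) = 2.3219
MT = 150 + 146 * 2.3219
= 489.0 ms


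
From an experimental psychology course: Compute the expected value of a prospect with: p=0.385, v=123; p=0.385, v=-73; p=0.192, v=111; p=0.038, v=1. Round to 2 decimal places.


EU = sum(p_i * v_i)
0.385 * 123 = 47.355
0.385 * -73 = -28.105
0.192 * 111 = 21.312
0.038 * 1 = 0.038
EU = 47.355 + -28.105 + 21.312 + 0.038
= 40.60


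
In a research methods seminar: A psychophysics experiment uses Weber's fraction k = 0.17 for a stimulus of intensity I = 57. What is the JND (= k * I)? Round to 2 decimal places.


JND = k * I
JND = 0.17 * 57
= 9.69


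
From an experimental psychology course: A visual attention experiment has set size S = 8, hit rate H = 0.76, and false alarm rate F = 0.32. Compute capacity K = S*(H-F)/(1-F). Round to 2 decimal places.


K = S * (H - F) / (1 - F)
H - F = 0.44
1 - F = 0.68
K = 8 * 0.44 / 0.68
= 5.18


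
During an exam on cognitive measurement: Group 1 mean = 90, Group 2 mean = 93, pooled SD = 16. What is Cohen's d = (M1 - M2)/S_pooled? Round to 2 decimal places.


Cohen's d = (M1 - M2) / S_pooled
= (90 - 93) / 16
= -3 / 16
= -0.19


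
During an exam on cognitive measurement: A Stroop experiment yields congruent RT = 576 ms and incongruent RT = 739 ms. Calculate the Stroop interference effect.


Stroop effect = RT(incongruent) - RT(congruent)
= 739 - 576
= 163 ms


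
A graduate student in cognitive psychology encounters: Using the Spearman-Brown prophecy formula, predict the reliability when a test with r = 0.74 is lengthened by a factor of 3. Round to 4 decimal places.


r_new = n*r / (1 + (n-1)*r)
Numerator = 3 * 0.74 = 2.22
Denominator = 1 + 2 * 0.74 = 2.48
r_new = 2.22 / 2.48
= 0.8952


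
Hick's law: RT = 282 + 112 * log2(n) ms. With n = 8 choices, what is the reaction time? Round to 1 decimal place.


RT = 282 + 112 * log2(8)
log2(8) = 3.0
RT = 282 + 112 * 3.0
= 282 + 336.0
= 618.0 ms


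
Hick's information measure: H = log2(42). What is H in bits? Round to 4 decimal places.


H = log2(n)
H = log2(42)
= 5.3923


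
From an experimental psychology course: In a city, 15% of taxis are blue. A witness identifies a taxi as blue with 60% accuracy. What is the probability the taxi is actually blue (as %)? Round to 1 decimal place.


P(blue | says blue) = P(says blue | blue)*P(blue) / [P(says blue | blue)*P(blue) + P(says blue | not blue)*P(not blue)]
Numerator = 0.6 * 0.15 = 0.09
False identification = 0.4 * 0.85 = 0.34
P = 0.09 / (0.09 + 0.34)
= 0.09 / 0.43
As percentage = 20.9


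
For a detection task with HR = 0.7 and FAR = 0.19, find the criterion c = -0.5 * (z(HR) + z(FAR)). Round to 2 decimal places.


c = -0.5 * (z(HR) + z(FAR))
z(0.7) = 0.5244
z(0.19) = -0.8779
c = -0.5 * (0.5244 + -0.8779)
= -0.5 * -0.3535
= 0.18


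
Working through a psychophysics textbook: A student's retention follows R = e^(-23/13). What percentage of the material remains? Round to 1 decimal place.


R = e^(-t/S)
-t/S = -23/13 = -1.769231
R = e^(-1.769231) = 0.170464
Percentage = 0.170464 * 100
= 17.0


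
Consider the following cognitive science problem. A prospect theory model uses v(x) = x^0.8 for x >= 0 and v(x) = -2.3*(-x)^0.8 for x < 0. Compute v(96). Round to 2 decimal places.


Since x = 96 >= 0, use v(x) = x^0.8
96^0.8 = 38.5316
v(96) = 38.53


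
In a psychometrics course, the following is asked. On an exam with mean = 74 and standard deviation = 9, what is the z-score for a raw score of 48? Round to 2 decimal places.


z = (X - mu) / sigma
= (48 - 74) / 9
= -26 / 9
= -2.89


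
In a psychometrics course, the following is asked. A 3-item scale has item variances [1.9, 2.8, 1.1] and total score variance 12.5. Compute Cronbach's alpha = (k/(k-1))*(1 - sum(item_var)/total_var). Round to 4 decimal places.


alpha = (k/(k-1)) * (1 - sum(s_i^2)/s_total^2)
sum(item variances) = 5.8
k/(k-1) = 3/2 = 1.5
1 - 5.8/12.5 = 1 - 0.464 = 0.536
alpha = 1.5 * 0.536
= 0.8040


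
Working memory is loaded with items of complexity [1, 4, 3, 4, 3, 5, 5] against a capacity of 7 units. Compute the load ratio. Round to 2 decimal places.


Total complexity = 1 + 4 + 3 + 4 + 3 + 5 + 5 = 25
Load = total / capacity = 25 / 7
= 3.57
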